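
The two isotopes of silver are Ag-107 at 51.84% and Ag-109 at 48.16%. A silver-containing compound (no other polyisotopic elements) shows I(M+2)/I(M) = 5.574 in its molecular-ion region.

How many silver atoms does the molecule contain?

The M+2/M ratio from n Ag atoms is n · q/p = n · 0.4816/0.5184.
n = 5.574 × 0.5184/0.4816 = 6.00 ≈ 6

6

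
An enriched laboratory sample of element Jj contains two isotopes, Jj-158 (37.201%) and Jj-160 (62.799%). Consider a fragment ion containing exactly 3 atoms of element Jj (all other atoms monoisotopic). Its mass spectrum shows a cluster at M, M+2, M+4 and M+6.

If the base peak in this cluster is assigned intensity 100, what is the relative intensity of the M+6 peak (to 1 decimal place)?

56.3

Binomial terms of (0.37201 + 0.62799)^3: M 0.0515, M+2 0.2607, M+4 0.4401, M+6 0.2477 → M+4 is the base peak.
P(M+4) = C(3,2) × 0.37201^1 × 0.62799^2 = 3 × 0.37201 × 0.39437144 = 0.440130 (base)
P(M+6) = C(3,3) × 0.37201^0 × 0.62799^3 = 1 × 1.0000 × 0.24766132 = 0.247661
Relative intensity = 0.247661 / 0.440130 × 100 = 56.3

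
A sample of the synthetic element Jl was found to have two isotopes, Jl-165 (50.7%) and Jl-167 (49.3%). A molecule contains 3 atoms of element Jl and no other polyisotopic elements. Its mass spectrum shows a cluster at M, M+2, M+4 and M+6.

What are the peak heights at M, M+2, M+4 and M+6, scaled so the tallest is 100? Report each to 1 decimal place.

The 3 Jl atoms are independent, so intensities follow the terms of (0.507 + 0.493)^3.
P(M) = 0.507^3 = 0.130324
P(M+2) = 3 × 0.507^2 × 0.493^1 = 0.380175
P(M+4) = 3 × 0.507^1 × 0.493^2 = 0.369678
P(M+6) = 0.493^3 = 0.119823
The M+2 peak is largest (0.380175); scaling to 100 gives 34.3 : 100.0 : 97.2 : 31.5.

34.3 : 100.0 : 97.2 : 31.5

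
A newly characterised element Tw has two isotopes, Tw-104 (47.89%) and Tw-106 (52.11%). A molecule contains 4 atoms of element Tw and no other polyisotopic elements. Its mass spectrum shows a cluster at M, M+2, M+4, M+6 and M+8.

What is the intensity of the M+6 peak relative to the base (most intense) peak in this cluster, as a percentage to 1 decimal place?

72.5%

(0.4789 + 0.5211)^4 gives M 0.0526, M+2 0.2289, M+4 0.3737, M+6 0.2711, M+8 0.0737; the largest is M+4.
P(M+4) = C(4,2) × 0.4789^2 × 0.5211^2 = 6 × 0.22934521 × 0.27154521 = 0.373666 (base)
P(M+6) = C(4,3) × 0.4789^1 × 0.5211^3 = 4 × 0.4789 × 0.14150221 = 0.271062
Relative intensity = 0.271062 / 0.373666 × 100 = 72.5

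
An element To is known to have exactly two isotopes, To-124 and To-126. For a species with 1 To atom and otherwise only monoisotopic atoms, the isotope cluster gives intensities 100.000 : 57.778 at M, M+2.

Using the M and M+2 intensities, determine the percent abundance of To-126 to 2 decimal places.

36.62%

If p is the fraction of To that is To-124, then I(M+2)/I(M) = [C(1,1)·p^0·(1−p)] / p^1 = 1·(1−p)/p = 57.778/100.000 = 0.5778
(1−p)/p = 0.5778/1 = 0.5778  ⇒  p = 1/(1 + 0.5778) = 0.6338
To-124: 63.38%, To-126: 36.62%.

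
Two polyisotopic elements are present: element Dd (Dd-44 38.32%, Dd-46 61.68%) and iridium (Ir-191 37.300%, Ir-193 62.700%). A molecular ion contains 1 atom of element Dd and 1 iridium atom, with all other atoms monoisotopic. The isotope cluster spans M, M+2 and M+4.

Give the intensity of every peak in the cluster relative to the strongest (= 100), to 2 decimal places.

Element Dd pattern (n=1): 0.3832 : 0.6168
Iridium pattern (n=1): 0.3730 : 0.6270
Convolve the two distributions (both contribute in 2-u steps):
  M: 0.3832×0.3730 = 0.142934
  M+2: 0.3832×0.6270 + 0.6168×0.3730 = 0.470333
  M+4: 0.6168×0.6270 = 0.386734
Scale to base peak (0.470333) = 100: 30.39 : 100.00 : 82.23

30.39 : 100.00 : 82.23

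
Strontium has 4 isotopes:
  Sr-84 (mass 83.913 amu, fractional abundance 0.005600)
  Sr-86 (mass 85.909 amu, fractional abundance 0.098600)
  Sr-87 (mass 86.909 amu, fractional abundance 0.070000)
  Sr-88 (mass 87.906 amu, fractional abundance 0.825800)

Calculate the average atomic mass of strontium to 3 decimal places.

Ar = Σ fᵢ·mᵢ = 0.005600 × 83.913 + 0.098600 × 85.909 + 0.070000 × 86.909 + 0.825800 × 87.906
= 0.4699 + 8.4706 + 6.0836 + 72.5928 = 87.6169 amu

87.617 amu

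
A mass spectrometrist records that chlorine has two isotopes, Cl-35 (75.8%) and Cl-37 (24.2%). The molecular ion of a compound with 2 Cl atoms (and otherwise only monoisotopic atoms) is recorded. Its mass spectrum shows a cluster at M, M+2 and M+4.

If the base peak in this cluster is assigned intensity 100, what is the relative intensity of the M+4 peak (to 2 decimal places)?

10.19

Term probabilities: M 0.5746, M+2 0.3669, M+4 0.0586. Base peak = M.
P(M) = C(2,0) × 0.758^2 × 0.242^0 = 1 × 0.574564 × 1.0000 = 0.574564 (base)
P(M+4) = C(2,2) × 0.758^0 × 0.242^2 = 1 × 1.0000 × 0.058564 = 0.058564
Relative intensity = 0.058564 / 0.574564 × 100 = 10.19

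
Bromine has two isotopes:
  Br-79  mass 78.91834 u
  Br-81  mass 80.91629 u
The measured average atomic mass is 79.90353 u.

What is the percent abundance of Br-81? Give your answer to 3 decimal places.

49.310%

Let x be the fractional abundance of Br-79; then Br-81 has abundance 1 − x.
78.91834·x + 80.91629·(1 − x) = 79.90353
(78.91834 − 80.91629)·x = 79.90353 − 80.91629
x = -1.01276 / -1.99795 = 0.50690 → 50.690% Br-79, 49.310% Br-81.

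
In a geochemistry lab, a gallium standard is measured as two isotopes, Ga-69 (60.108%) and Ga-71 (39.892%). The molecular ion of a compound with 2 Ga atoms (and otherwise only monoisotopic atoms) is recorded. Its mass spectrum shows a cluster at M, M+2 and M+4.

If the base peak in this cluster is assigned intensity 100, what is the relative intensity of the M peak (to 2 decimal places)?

(0.60108 + 0.39892)^2 gives M 0.3613, M+2 0.4796, M+4 0.1591; the largest is M+2.
P(M+2) = C(2,1) × 0.60108^1 × 0.39892^1 = 2 × 0.60108 × 0.39892 = 0.479566 (base)
P(M) = C(2,0) × 0.60108^2 × 0.39892^0 = 1 × 0.36129717 × 1.0000 = 0.361297
Relative intensity = 0.361297 / 0.479566 × 100 = 75.34

75.34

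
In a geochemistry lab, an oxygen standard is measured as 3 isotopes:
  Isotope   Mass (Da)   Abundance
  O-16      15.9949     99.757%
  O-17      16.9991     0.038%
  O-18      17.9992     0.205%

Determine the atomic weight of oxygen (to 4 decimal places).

15.9994 Da

The abundance-weighted mean is 0.99757 × 15.9949 + 0.00038 × 16.9991 + 0.00205 × 17.9992
= 15.95603 + 0.00646 + 0.03690 = 15.99939 Da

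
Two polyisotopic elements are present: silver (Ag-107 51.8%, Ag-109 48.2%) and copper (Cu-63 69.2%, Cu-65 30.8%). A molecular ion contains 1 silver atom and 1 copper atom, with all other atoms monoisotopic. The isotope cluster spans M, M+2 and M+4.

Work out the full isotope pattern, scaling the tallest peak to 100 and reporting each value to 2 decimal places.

72.70 : 100.00 : 30.11

Silver pattern (n=1): 0.5180 : 0.4820
Copper pattern (n=1): 0.6920 : 0.3080
Convolve the two distributions (both contribute in 2-u steps):
  M: 0.5180×0.6920 = 0.358456
  M+2: 0.5180×0.3080 + 0.4820×0.6920 = 0.493088
  M+4: 0.4820×0.3080 = 0.148456
Scale to base peak (0.493088) = 100: 72.70 : 100.00 : 30.11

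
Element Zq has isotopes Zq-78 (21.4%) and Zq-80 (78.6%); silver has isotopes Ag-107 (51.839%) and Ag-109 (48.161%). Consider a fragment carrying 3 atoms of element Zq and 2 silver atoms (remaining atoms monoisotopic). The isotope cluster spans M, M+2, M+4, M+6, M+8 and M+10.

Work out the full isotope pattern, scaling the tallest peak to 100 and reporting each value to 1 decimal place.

Element Zq pattern (n=3): 0.00980034 : 0.10798697 : 0.39662503 : 0.48558766
Silver pattern (n=2): 0.26872819 : 0.49932362 : 0.23194819
Convolve the two distributions (both contribute in 2-u steps):
  M: 0.00980034×0.26872819 = 0.002634
  M+2: 0.00980034×0.49932362 + 0.10798697×0.26872819 = 0.033913
  M+4: 0.00980034×0.23194819 + 0.10798697×0.49932362 + 0.39662503×0.26872819 = 0.162778
  M+6: 0.10798697×0.23194819 + 0.39662503×0.49932362 + 0.48558766×0.26872819 = 0.353583
  M+8: 0.39662503×0.23194819 + 0.48558766×0.49932362 = 0.334462
  M+10: 0.48558766×0.23194819 = 0.112631
Scale to base peak (0.353583) = 100: 0.7 : 9.6 : 46.0 : 100.0 : 94.6 : 31.9

0.7 : 9.6 : 46.0 : 100.0 : 94.6 : 31.9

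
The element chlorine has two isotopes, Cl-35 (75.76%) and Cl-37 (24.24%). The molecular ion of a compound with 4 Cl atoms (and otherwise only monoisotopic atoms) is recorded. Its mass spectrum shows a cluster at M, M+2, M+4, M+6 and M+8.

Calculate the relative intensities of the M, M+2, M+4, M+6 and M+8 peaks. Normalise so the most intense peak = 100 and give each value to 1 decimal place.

78.1 : 100.0 : 48.0 : 10.2 : 0.8

Each Cl atom is independently Cl-35 (p = 0.7576) or Cl-37 (q = 0.2424); the cluster is the binomial expansion (p + q)^4.
P(M) = 0.7576^4 = 0.329428
P(M+2) = 4 × 0.7576^3 × 0.2424^1 = 0.421612
P(M+4) = 6 × 0.7576^2 × 0.2424^2 = 0.202347
P(M+6) = 4 × 0.7576^1 × 0.2424^3 = 0.043162
P(M+8) = 0.2424^4 = 0.003452
The M+2 peak is largest (0.421612); scaling to 100 gives 78.1 : 100.0 : 48.0 : 10.2 : 0.8.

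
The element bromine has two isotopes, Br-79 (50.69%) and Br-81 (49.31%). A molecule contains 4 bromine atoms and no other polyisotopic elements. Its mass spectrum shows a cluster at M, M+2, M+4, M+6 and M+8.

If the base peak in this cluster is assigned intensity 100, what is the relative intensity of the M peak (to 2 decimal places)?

17.61

Binomial terms of (0.5069 + 0.4931)^4: M 0.0660, M+2 0.2569, M+4 0.3749, M+6 0.2431, M+8 0.0591 → M+4 is the base peak.
P(M+4) = C(4,2) × 0.5069^2 × 0.4931^2 = 6 × 0.25694761 × 0.24314761 = 0.374857 (base)
P(M) = C(4,0) × 0.5069^4 × 0.4931^0 = 1 × 0.06602207 × 1.0000 = 0.066022
Relative intensity = 0.066022 / 0.374857 × 100 = 17.61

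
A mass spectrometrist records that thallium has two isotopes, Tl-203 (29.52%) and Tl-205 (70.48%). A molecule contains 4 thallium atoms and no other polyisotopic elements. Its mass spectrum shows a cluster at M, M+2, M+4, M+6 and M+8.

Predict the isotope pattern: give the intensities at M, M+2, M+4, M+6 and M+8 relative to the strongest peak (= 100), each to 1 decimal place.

1.8 : 17.5 : 62.8 : 100.0 : 59.7

The 4 Tl atoms are independent, so intensities follow the terms of (0.2952 + 0.7048)^4.
P(M) = 0.2952^4 = 0.007594
P(M+2) = 4 × 0.2952^3 × 0.7048^1 = 0.072523
P(M+4) = 6 × 0.2952^2 × 0.7048^2 = 0.259726
P(M+6) = 4 × 0.2952^1 × 0.7048^3 = 0.413403
P(M+8) = 0.7048^4 = 0.246754
The M+6 peak is largest (0.413403); scaling to 100 gives 1.8 : 17.5 : 62.8 : 100.0 : 59.7.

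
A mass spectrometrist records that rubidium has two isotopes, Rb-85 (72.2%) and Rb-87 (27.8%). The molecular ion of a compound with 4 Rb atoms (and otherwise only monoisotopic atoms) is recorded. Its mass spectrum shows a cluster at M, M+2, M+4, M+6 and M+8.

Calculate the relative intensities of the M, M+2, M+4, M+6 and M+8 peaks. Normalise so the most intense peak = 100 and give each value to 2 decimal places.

Each Rb atom is independently Rb-85 (p = 0.722) or Rb-87 (q = 0.278); the cluster is the binomial expansion (p + q)^4.
P(M) = 0.722^4 = 0.271737
P(M+2) = 4 × 0.722^3 × 0.278^1 = 0.418520
P(M+4) = 6 × 0.722^2 × 0.278^2 = 0.241721
P(M+6) = 4 × 0.722^1 × 0.278^3 = 0.062049
P(M+8) = 0.278^4 = 0.005973
The M+2 peak is largest (0.418520); scaling to 100 gives 64.93 : 100.00 : 57.76 : 14.83 : 1.43.

64.93 : 100.00 : 57.76 : 14.83 : 1.43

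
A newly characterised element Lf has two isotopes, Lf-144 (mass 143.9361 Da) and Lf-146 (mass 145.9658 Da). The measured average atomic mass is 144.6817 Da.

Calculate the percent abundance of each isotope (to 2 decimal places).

Let x be the fractional abundance of Lf-144; then Lf-146 has abundance 1 − x.
143.9361·x + 145.9658·(1 − x) = 144.6817
(143.9361 − 145.9658)·x = 144.6817 − 145.9658
x = -1.2841 / -2.0297 = 0.63266 → 63.27% Lf-144, 36.73% Lf-146.

Lf-144: 63.27%, Lf-146: 36.73%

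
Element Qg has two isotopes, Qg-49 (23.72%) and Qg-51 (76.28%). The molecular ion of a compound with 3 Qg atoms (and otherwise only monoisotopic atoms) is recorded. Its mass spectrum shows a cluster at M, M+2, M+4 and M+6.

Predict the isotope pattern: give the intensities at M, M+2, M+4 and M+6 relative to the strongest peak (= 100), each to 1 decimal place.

Each Qg atom is independently Qg-49 (p = 0.2372) or Qg-51 (q = 0.7628); the cluster is the binomial expansion (p + q)^3.
P(M) = 0.2372^3 = 0.013346
P(M+2) = 3 × 0.2372^2 × 0.7628^1 = 0.128754
P(M+4) = 3 × 0.2372^1 × 0.7628^2 = 0.414054
P(M+6) = 0.7628^3 = 0.443846
The M+6 peak is largest (0.443846); scaling to 100 gives 3.0 : 29.0 : 93.3 : 100.0.

3.0 : 29.0 : 93.3 : 100.0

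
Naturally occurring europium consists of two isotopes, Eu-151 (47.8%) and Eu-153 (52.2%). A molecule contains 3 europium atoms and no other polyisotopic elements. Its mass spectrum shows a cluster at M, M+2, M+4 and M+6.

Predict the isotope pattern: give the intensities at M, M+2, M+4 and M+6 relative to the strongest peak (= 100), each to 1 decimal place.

Expanding (0.478 + 0.522)^3:
P(M) = 0.478^3 = 0.109215
P(M+2) = 3 × 0.478^2 × 0.522^1 = 0.357806
P(M+4) = 3 × 0.478^1 × 0.522^2 = 0.390742
P(M+6) = 0.522^3 = 0.142237
The M+4 peak is largest (0.390742); scaling to 100 gives 28.0 : 91.6 : 100.0 : 36.4.

28.0 : 91.6 : 100.0 : 36.4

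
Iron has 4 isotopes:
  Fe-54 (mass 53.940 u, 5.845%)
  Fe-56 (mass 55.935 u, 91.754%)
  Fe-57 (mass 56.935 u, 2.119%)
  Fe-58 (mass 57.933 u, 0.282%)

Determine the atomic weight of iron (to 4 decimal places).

Average mass = Σ (abundance × isotope mass) = 0.05845 × 53.940 + 0.91754 × 55.935 + 0.02119 × 56.935 + 0.00282 × 57.933
= 3.15279 + 51.32260 + 1.20645 + 0.16337 = 55.84521 u

55.8452 u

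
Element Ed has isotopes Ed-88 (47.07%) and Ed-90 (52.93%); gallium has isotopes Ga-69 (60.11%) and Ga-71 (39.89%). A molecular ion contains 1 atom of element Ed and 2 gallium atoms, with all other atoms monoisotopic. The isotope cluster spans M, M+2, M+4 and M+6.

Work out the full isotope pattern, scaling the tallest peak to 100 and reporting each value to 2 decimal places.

40.79 : 100.00 : 78.84 : 20.20

Element Ed pattern (n=1): 0.4707 : 0.5293
Gallium pattern (n=2): 0.36132121 : 0.47955758 : 0.15912121
Convolve the two distributions (both contribute in 2-u steps):
  M: 0.4707×0.36132121 = 0.170074
  M+2: 0.4707×0.47955758 + 0.5293×0.36132121 = 0.416975
  M+4: 0.4707×0.15912121 + 0.5293×0.47955758 = 0.328728
  M+6: 0.5293×0.15912121 = 0.084223
Scale to base peak (0.416975) = 100: 40.79 : 100.00 : 78.84 : 20.20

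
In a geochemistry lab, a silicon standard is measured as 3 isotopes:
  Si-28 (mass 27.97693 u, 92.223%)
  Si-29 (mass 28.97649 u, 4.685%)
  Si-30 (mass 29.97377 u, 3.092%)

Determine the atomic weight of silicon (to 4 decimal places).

28.0855 u

Ar = Σ fᵢ·mᵢ = 0.92223 × 27.97693 + 0.04685 × 28.97649 + 0.03092 × 29.97377
= 25.801164 + 1.357549 + 0.926789 = 28.085502 u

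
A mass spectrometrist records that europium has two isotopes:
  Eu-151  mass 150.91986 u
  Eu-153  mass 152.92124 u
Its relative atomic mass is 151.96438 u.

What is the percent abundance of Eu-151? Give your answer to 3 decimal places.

47.810%

Let x be the fractional abundance of Eu-151; then Eu-153 has abundance 1 − x.
150.91986·x + 152.92124·(1 − x) = 151.96438
(150.91986 − 152.92124)·x = 151.96438 − 152.92124
x = -0.95686 / -2.00138 = 0.47810 → 47.810% Eu-151, 52.190% Eu-153.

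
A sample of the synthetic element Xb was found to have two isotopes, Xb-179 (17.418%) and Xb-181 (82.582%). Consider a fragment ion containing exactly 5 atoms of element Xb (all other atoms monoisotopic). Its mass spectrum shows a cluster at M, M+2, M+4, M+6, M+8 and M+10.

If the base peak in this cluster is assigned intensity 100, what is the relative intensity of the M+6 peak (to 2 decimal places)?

Term probabilities: M 0.0002, M+2 0.0038, M+4 0.0360, M+6 0.1709, M+8 0.4051, M+10 0.3841. Base peak = M+8.
P(M+8) = C(5,4) × 0.17418^1 × 0.82582^4 = 5 × 0.17418 × 0.46509491 = 0.405051 (base)
P(M+6) = C(5,3) × 0.17418^2 × 0.82582^3 = 10 × 0.03033867 × 0.56319163 = 0.170865
Relative intensity = 0.170865 / 0.405051 × 100 = 42.18

42.18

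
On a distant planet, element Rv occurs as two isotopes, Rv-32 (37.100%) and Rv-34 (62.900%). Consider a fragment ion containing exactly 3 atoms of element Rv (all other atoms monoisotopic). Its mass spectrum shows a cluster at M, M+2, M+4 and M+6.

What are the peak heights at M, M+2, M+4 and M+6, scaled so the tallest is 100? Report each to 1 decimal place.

11.6 : 59.0 : 100.0 : 56.5

The 3 Rv atoms are independent, so intensities follow the terms of (0.37100 + 0.62900)^3.
P(M) = 0.37100^3 = 0.051065
P(M+2) = 3 × 0.37100^2 × 0.62900^1 = 0.259729
P(M+4) = 3 × 0.37100^1 × 0.62900^2 = 0.440348
P(M+6) = 0.62900^3 = 0.248858
The M+4 peak is largest (0.440348); scaling to 100 gives 11.6 : 59.0 : 100.0 : 56.5.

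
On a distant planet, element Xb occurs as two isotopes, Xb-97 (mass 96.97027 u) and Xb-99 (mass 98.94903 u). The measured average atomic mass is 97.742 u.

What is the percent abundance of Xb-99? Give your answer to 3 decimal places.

39.001%

Let x be the fractional abundance of Xb-97; then Xb-99 has abundance 1 − x.
96.97027·x + 98.94903·(1 − x) = 97.742
(96.97027 − 98.94903)·x = 97.742 − 98.94903
x = -1.20703 / -1.97876 = 0.60999 → 60.999% Xb-97, 39.001% Xb-99.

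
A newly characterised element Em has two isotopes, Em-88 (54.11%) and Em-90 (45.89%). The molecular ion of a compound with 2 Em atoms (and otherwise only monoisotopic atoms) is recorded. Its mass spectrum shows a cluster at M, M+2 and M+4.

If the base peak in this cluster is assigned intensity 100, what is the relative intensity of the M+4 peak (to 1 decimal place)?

42.4

(0.5411 + 0.4589)^2 gives M 0.2928, M+2 0.4966, M+4 0.2106; the largest is M+2.
P(M+2) = C(2,1) × 0.5411^1 × 0.4589^1 = 2 × 0.5411 × 0.4589 = 0.496622 (base)
P(M+4) = C(2,2) × 0.5411^0 × 0.4589^2 = 1 × 1.0000 × 0.21058921 = 0.210589
Relative intensity = 0.210589 / 0.496622 × 100 = 42.4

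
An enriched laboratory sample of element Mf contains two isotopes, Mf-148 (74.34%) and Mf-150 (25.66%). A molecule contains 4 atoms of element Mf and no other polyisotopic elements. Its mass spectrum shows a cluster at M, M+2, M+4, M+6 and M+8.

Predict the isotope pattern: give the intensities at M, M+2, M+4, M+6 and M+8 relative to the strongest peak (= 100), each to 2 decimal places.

Each Mf atom is independently Mf-148 (p = 0.7434) or Mf-150 (q = 0.2566); the cluster is the binomial expansion (p + q)^4.
P(M) = 0.7434^4 = 0.305415
P(M+2) = 4 × 0.7434^3 × 0.2566^1 = 0.421681
P(M+4) = 6 × 0.7434^2 × 0.2566^2 = 0.218328
P(M+6) = 4 × 0.7434^1 × 0.2566^3 = 0.050240
P(M+8) = 0.2566^4 = 0.004335
The M+2 peak is largest (0.421681); scaling to 100 gives 72.43 : 100.00 : 51.78 : 11.91 : 1.03.

72.43 : 100.00 : 51.78 : 11.91 : 1.03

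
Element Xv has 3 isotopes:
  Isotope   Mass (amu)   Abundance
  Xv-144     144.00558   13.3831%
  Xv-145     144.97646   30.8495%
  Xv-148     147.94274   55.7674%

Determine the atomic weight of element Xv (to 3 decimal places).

146.501 amu

Average mass = Σ (abundance × isotope mass) = 0.133831 × 144.00558 + 0.308495 × 144.97646 + 0.557674 × 147.94274
= 19.272411 + 44.724513 + 82.503820 = 146.500744 amu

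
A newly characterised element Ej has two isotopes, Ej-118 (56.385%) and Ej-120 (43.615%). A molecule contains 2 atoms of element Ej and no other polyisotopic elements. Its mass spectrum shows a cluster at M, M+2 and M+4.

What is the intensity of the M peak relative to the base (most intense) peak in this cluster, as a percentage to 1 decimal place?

(0.56385 + 0.43615)^2 gives M 0.3179, M+2 0.4918, M+4 0.1902; the largest is M+2.
P(M+2) = C(2,1) × 0.56385^1 × 0.43615^1 = 2 × 0.56385 × 0.43615 = 0.491846 (base)
P(M) = C(2,0) × 0.56385^2 × 0.43615^0 = 1 × 0.31792682 × 1.0000 = 0.317927
Relative intensity = 0.317927 / 0.491846 × 100 = 64.6

64.6%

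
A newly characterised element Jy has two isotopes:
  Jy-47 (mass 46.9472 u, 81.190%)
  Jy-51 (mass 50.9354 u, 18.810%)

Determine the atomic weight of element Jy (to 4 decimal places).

47.6974 u

Ar = Σ fᵢ·mᵢ = 0.81190 × 46.9472 + 0.18810 × 50.9354
= 38.11643 + 9.58095 = 47.69738 u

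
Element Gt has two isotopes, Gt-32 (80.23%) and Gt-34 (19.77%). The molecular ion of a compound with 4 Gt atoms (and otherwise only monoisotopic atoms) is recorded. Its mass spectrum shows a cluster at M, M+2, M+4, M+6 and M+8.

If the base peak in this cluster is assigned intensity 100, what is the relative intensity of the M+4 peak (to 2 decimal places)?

36.43

Binomial terms of (0.8023 + 0.1977)^4: M 0.4143, M+2 0.4084, M+4 0.1510, M+6 0.0248, M+8 0.0015 → M is the base peak.
P(M) = C(4,0) × 0.8023^4 × 0.1977^0 = 1 × 0.41433075 × 1.0000 = 0.414331 (base)
P(M+4) = C(4,2) × 0.8023^2 × 0.1977^2 = 6 × 0.64368529 × 0.03908529 = 0.150952
Relative intensity = 0.150952 / 0.414331 × 100 = 36.43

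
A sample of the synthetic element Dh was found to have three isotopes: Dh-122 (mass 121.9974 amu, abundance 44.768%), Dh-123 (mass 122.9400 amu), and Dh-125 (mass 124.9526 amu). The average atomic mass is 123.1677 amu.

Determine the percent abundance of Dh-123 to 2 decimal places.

22.95%

The remaining 55.232% is split between Dh-123 (fraction x) and Dh-125 (fraction 0.55232 − x).
Substituting: 122.9400x + 124.9526(0.55232 − x) = 68.551903968
(122.9400 − 124.9526)x = -0.461916064  ⇒  x = 0.22951, y = 0.32281
Dh-123: 22.95%, Dh-125: 32.28%.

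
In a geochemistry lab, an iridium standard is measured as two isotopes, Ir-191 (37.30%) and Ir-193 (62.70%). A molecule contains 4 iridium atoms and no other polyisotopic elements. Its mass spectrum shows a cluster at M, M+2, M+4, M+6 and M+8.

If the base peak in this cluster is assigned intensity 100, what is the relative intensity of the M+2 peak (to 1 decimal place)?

Binomial terms of (0.3730 + 0.6270)^4: M 0.0194, M+2 0.1302, M+4 0.3282, M+6 0.3678, M+8 0.1546 → M+6 is the base peak.
P(M+6) = C(4,3) × 0.3730^1 × 0.6270^3 = 4 × 0.3730 × 0.24649188 = 0.367766 (base)
P(M+2) = C(4,1) × 0.3730^3 × 0.6270^1 = 4 × 0.05189512 × 0.6270 = 0.130153
Relative intensity = 0.130153 / 0.367766 × 100 = 35.4

35.4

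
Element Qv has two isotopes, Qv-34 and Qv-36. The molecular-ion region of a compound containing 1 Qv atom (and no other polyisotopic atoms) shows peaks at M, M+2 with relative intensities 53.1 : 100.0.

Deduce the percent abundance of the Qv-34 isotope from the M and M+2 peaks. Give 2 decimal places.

34.68%

If p is the fraction of Qv that is Qv-34, then I(M+2)/I(M) = [C(1,1)·p^0·(1−p)] / p^1 = 1·(1−p)/p = 100.0/53.1 = 1.8832
(1−p)/p = 1.8832/1 = 1.8832  ⇒  p = 1/(1 + 1.8832) = 0.3468
Qv-34: 34.68%, Qv-36: 65.32%.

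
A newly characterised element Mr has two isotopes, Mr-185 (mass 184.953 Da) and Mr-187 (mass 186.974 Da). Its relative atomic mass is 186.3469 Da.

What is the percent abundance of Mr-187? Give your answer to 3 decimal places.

68.971%

With x = fraction of Mr-185 (so Mr-187 is 1 − x):
184.953·x + 186.974·(1 − x) = 186.3469
(184.953 − 186.974)·x = 186.3469 − 186.974
x = -0.6271 / -2.021 = 0.31029 → 31.029% Mr-185, 68.971% Mr-187.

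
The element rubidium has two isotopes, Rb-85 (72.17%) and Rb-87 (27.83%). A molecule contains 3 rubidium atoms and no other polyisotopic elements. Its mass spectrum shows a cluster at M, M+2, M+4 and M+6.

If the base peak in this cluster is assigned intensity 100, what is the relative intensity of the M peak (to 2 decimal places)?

Term probabilities: M 0.3759, M+2 0.4349, M+4 0.1677, M+6 0.0216. Base peak = M+2.
P(M+2) = C(3,1) × 0.7217^2 × 0.2783^1 = 3 × 0.52085089 × 0.2783 = 0.434858 (base)
P(M) = C(3,0) × 0.7217^3 × 0.2783^0 = 1 × 0.37589809 × 1.0000 = 0.375898
Relative intensity = 0.375898 / 0.434858 × 100 = 86.44

86.44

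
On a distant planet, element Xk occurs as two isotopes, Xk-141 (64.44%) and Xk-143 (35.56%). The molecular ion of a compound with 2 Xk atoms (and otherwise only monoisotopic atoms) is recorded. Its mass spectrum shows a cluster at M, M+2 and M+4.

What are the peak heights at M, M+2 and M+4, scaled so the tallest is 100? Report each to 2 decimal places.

The 2 Xk atoms are independent, so intensities follow the terms of (0.6444 + 0.3556)^2.
P(M) = 0.6444^2 = 0.415251
P(M+2) = 2 × 0.6444^1 × 0.3556^1 = 0.458297
P(M+4) = 0.3556^2 = 0.126451
The M+2 peak is largest (0.458297); scaling to 100 gives 90.61 : 100.00 : 27.59.

90.61 : 100.00 : 27.59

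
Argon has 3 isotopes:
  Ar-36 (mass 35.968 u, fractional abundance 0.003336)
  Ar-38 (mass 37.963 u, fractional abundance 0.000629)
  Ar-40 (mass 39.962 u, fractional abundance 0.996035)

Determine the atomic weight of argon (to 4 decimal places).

39.9474 u

Average mass = Σ (abundance × isotope mass) = 0.003336 × 35.968 + 0.000629 × 37.963 + 0.996035 × 39.962
= 0.11999 + 0.02388 + 39.80355 = 39.94742 u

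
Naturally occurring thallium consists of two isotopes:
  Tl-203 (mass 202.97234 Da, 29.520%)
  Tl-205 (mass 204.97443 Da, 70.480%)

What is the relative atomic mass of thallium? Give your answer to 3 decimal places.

Average mass = Σ (abundance × isotope mass) = 0.29520 × 202.97234 + 0.70480 × 204.97443
= 59.917435 + 144.465978 = 204.383413 Da

204.383 Da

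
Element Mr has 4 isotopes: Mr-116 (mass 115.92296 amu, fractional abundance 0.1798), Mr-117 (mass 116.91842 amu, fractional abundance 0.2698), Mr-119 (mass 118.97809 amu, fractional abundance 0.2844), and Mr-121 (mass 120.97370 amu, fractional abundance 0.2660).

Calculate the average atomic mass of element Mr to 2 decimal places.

118.40 amu

Weight each isotope mass by its fractional abundance: 0.1798 × 115.92296 + 0.2698 × 116.91842 + 0.2844 × 118.97809 + 0.2660 × 120.97370
= 20.842948 + 31.544590 + 33.837369 + 32.179004 = 118.403911 amu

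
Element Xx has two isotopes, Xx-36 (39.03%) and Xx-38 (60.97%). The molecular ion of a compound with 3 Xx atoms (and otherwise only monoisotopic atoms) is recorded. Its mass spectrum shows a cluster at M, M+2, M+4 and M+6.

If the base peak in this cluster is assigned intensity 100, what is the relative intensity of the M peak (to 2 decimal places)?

Term probabilities: M 0.0595, M+2 0.2786, M+4 0.4353, M+6 0.2266. Base peak = M+4.
P(M+4) = C(3,2) × 0.3903^1 × 0.6097^2 = 3 × 0.3903 × 0.37173409 = 0.435263 (base)
P(M) = C(3,0) × 0.3903^3 × 0.6097^0 = 1 × 0.059456 × 1.0000 = 0.059456
Relative intensity = 0.059456 / 0.435263 × 100 = 13.66

13.66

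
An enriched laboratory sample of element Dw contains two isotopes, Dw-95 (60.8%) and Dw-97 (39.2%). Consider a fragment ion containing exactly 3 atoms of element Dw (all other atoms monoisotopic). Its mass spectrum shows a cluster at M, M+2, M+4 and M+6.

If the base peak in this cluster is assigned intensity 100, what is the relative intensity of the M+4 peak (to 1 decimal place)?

Term probabilities: M 0.2248, M+2 0.4347, M+4 0.2803, M+6 0.0602. Base peak = M+2.
P(M+2) = C(3,1) × 0.608^2 × 0.392^1 = 3 × 0.369664 × 0.3920 = 0.434725 (base)
P(M+4) = C(3,2) × 0.608^1 × 0.392^2 = 3 × 0.6080 × 0.153664 = 0.280283
Relative intensity = 0.280283 / 0.434725 × 100 = 64.5

64.5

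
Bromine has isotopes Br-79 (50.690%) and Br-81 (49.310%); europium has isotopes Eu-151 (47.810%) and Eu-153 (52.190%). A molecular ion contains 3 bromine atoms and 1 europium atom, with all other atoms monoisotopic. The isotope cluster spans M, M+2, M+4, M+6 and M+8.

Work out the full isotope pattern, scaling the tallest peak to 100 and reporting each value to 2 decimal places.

Bromine pattern (n=3): 0.13024674 : 0.3801026 : 0.36975457 : 0.11989609
Europium pattern (n=1): 0.4781 : 0.5219
Convolve the two distributions (both contribute in 2-u steps):
  M: 0.13024674×0.4781 = 0.062271
  M+2: 0.13024674×0.5219 + 0.3801026×0.4781 = 0.249703
  M+4: 0.3801026×0.5219 + 0.36975457×0.4781 = 0.375155
  M+6: 0.36975457×0.5219 + 0.11989609×0.4781 = 0.250297
  M+8: 0.11989609×0.5219 = 0.062574
Scale to base peak (0.375155) = 100: 16.60 : 66.56 : 100.00 : 66.72 : 16.68

16.60 : 66.56 : 100.00 : 66.72 : 16.68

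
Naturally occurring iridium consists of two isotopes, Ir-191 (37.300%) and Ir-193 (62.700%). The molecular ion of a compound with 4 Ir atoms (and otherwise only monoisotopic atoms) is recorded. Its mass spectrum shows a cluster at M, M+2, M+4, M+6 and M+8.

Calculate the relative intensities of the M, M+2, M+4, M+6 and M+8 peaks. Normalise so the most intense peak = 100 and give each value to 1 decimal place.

The 4 Ir atoms are independent, so intensities follow the terms of (0.37300 + 0.62700)^4.
P(M) = 0.37300^4 = 0.019357
P(M+2) = 4 × 0.37300^3 × 0.62700^1 = 0.130153
P(M+4) = 6 × 0.37300^2 × 0.62700^2 = 0.328174
P(M+6) = 4 × 0.37300^1 × 0.62700^3 = 0.367766
P(M+8) = 0.62700^4 = 0.154550
The M+6 peak is largest (0.367766); scaling to 100 gives 5.3 : 35.4 : 89.2 : 100.0 : 42.0.

5.3 : 35.4 : 89.2 : 100.0 : 42.0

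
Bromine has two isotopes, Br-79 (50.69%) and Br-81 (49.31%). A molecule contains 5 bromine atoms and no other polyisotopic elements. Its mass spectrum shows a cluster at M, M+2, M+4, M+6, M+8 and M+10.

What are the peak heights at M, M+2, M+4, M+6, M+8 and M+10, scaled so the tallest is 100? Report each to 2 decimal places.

Each Br atom is independently Br-79 (p = 0.5069) or Br-81 (q = 0.4931); the cluster is the binomial expansion (p + q)^5.
P(M) = 0.5069^5 = 0.033467
P(M+2) = 5 × 0.5069^4 × 0.4931^1 = 0.162777
P(M+4) = 10 × 0.5069^3 × 0.4931^2 = 0.316692
P(M+6) = 10 × 0.5069^2 × 0.4931^3 = 0.308070
P(M+8) = 5 × 0.5069^1 × 0.4931^4 = 0.149842
P(M+10) = 0.4931^5 = 0.029152
The M+4 peak is largest (0.316692); scaling to 100 gives 10.57 : 51.40 : 100.00 : 97.28 : 47.31 : 9.21.

10.57 : 51.40 : 100.00 : 97.28 : 47.31 : 9.21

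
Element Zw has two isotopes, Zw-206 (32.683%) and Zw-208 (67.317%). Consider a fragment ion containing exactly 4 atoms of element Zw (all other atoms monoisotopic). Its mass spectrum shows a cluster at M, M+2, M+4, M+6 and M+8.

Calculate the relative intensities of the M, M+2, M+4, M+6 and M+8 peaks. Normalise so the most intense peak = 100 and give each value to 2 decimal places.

2.86 : 23.57 : 72.83 : 100.00 : 51.49

Expanding (0.32683 + 0.67317)^4:
P(M) = 0.32683^4 = 0.011410
P(M+2) = 4 × 0.32683^3 × 0.67317^1 = 0.094005
P(M+4) = 6 × 0.32683^2 × 0.67317^2 = 0.290432
P(M+6) = 4 × 0.32683^1 × 0.67317^3 = 0.398801
P(M+8) = 0.67317^4 = 0.205352
The M+6 peak is largest (0.398801); scaling to 100 gives 2.86 : 23.57 : 72.83 : 100.00 : 51.49.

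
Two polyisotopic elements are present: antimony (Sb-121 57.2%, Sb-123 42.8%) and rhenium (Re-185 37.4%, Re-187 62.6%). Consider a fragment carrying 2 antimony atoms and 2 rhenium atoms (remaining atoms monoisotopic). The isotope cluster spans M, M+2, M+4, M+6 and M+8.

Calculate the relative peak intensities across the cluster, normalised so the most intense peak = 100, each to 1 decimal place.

Antimony pattern (n=2): 0.327184 : 0.489632 : 0.183184
Rhenium pattern (n=2): 0.139876 : 0.468248 : 0.391876
Convolve the two distributions (both contribute in 2-u steps):
  M: 0.327184×0.139876 = 0.045765
  M+2: 0.327184×0.468248 + 0.489632×0.139876 = 0.221691
  M+4: 0.327184×0.391876 + 0.489632×0.468248 + 0.183184×0.139876 = 0.383108
  M+6: 0.489632×0.391876 + 0.183184×0.468248 = 0.277651
  M+8: 0.183184×0.391876 = 0.071785
Scale to base peak (0.383108) = 100: 11.9 : 57.9 : 100.0 : 72.5 : 18.7

11.9 : 57.9 : 100.0 : 72.5 : 18.7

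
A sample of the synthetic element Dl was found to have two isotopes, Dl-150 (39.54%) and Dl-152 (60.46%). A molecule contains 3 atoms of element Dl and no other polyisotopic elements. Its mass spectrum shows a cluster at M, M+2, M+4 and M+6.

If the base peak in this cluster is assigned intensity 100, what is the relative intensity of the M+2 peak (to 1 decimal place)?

65.4

Binomial terms of (0.3954 + 0.6046)^3: M 0.0618, M+2 0.2836, M+4 0.4336, M+6 0.2210 → M+4 is the base peak.
P(M+4) = C(3,2) × 0.3954^1 × 0.6046^2 = 3 × 0.3954 × 0.36554116 = 0.433605 (base)
P(M+2) = C(3,1) × 0.3954^2 × 0.6046^1 = 3 × 0.15634116 × 0.6046 = 0.283572
Relative intensity = 0.283572 / 0.433605 × 100 = 65.4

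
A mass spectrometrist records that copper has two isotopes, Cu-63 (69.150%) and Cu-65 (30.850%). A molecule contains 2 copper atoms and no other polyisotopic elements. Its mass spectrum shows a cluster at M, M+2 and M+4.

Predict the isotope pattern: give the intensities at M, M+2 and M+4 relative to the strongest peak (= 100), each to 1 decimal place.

Expanding (0.69150 + 0.30850)^2:
P(M) = 0.69150^2 = 0.478172
P(M+2) = 2 × 0.69150^1 × 0.30850^1 = 0.426656
P(M+4) = 0.30850^2 = 0.095172
The M peak is largest (0.478172); scaling to 100 gives 100.0 : 89.2 : 19.9.

100.0 : 89.2 : 19.9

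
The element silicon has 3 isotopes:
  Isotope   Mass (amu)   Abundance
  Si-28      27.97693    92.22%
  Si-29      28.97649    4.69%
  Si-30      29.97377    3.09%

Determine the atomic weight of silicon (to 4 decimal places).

28.0855 amu

Average mass = Σ (abundance × isotope mass) = 0.9222 × 27.97693 + 0.0469 × 28.97649 + 0.0309 × 29.97377
= 25.800325 + 1.358997 + 0.926189 = 28.085511 amu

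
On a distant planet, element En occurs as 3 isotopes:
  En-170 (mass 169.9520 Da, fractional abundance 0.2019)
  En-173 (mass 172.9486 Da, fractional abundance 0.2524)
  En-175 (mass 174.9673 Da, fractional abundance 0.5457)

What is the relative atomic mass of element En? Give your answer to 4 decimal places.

The abundance-weighted mean is 0.2019 × 169.9520 + 0.2524 × 172.9486 + 0.5457 × 174.9673
= 34.31331 + 43.65223 + 95.47966 = 173.44520 Da

173.4452 Da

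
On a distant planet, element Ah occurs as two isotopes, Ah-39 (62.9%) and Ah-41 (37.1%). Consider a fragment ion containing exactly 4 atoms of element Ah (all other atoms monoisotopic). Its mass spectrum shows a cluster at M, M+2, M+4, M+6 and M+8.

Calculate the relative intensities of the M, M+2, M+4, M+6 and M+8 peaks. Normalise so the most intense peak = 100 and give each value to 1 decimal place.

Each Ah atom is independently Ah-39 (p = 0.629) or Ah-41 (q = 0.371); the cluster is the binomial expansion (p + q)^4.
P(M) = 0.629^4 = 0.156532
P(M+2) = 4 × 0.629^3 × 0.371^1 = 0.369306
P(M+4) = 6 × 0.629^2 × 0.371^2 = 0.326739
P(M+6) = 4 × 0.629^1 × 0.371^3 = 0.128479
P(M+8) = 0.371^4 = 0.018945
The M+2 peak is largest (0.369306); scaling to 100 gives 42.4 : 100.0 : 88.5 : 34.8 : 5.1.

42.4 : 100.0 : 88.5 : 34.8 : 5.1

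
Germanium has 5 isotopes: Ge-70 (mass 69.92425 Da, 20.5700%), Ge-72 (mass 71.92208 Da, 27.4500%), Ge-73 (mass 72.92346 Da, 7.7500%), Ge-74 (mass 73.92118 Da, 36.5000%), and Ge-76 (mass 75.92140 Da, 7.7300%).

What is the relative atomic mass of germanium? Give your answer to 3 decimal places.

72.628 Da

The abundance-weighted mean is 0.205700 × 69.92425 + 0.274500 × 71.92208 + 0.077500 × 72.92346 + 0.365000 × 73.92118 + 0.077300 × 75.92140
= 14.383418 + 19.742611 + 5.651568 + 26.981231 + 5.868724 = 72.627552 Da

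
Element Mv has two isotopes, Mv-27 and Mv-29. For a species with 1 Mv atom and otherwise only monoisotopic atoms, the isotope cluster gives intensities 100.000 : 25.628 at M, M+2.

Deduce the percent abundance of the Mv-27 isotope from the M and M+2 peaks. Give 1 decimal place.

79.6%

If p is the fraction of Mv that is Mv-27, then I(M+2)/I(M) = [C(1,1)·p^0·(1−p)] / p^1 = 1·(1−p)/p = 25.628/100.000 = 0.2563
(1−p)/p = 0.2563/1 = 0.2563  ⇒  p = 1/(1 + 0.2563) = 0.7960
Mv-27: 79.6%, Mv-29: 20.4%.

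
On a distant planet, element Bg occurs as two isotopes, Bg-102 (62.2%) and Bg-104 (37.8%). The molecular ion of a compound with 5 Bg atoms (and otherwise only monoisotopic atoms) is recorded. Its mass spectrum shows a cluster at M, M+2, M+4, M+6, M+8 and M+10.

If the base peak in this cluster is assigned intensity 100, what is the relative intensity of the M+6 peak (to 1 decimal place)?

Term probabilities: M 0.0931, M+2 0.2829, M+4 0.3438, M+6 0.2090, M+8 0.0635, M+10 0.0077. Base peak = M+4.
P(M+4) = C(5,2) × 0.622^3 × 0.378^2 = 10 × 0.24064185 × 0.142884 = 0.343839 (base)
P(M+6) = C(5,3) × 0.622^2 × 0.378^3 = 10 × 0.386884 × 0.05401015 = 0.208957
Relative intensity = 0.208957 / 0.343839 × 100 = 60.8

60.8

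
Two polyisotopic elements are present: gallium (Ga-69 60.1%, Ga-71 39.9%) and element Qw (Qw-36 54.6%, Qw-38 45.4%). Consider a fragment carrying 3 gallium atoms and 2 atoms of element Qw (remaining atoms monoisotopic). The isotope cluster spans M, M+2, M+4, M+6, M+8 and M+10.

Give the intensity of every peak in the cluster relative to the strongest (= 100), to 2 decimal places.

18.78 : 68.62 : 100.00 : 72.64 : 26.30 : 3.80

Gallium pattern (n=3): 0.2170818 : 0.4323576 : 0.2870394 : 0.0635212
Element Qw pattern (n=2): 0.298116 : 0.495768 : 0.206116
Convolve the two distributions (both contribute in 2-u steps):
  M: 0.2170818×0.298116 = 0.064716
  M+2: 0.2170818×0.495768 + 0.4323576×0.298116 = 0.236515
  M+4: 0.2170818×0.206116 + 0.4323576×0.495768 + 0.2870394×0.298116 = 0.344664
  M+6: 0.4323576×0.206116 + 0.2870394×0.495768 + 0.0635212×0.298116 = 0.250357
  M+8: 0.2870394×0.206116 + 0.0635212×0.495768 = 0.090655
  M+10: 0.0635212×0.206116 = 0.013093
Scale to base peak (0.344664) = 100: 18.78 : 68.62 : 100.00 : 72.64 : 26.30 : 3.80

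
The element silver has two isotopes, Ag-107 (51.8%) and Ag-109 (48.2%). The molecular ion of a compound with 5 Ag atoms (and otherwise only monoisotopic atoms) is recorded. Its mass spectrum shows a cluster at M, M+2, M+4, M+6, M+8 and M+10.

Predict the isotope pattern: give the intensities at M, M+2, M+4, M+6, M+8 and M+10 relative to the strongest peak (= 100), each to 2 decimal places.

Expanding (0.518 + 0.482)^5:
P(M) = 0.518^5 = 0.037295
P(M+2) = 5 × 0.518^4 × 0.482^1 = 0.173515
P(M+4) = 10 × 0.518^3 × 0.482^2 = 0.322911
P(M+6) = 10 × 0.518^2 × 0.482^3 = 0.300470
P(M+8) = 5 × 0.518^1 × 0.482^4 = 0.139794
P(M+10) = 0.482^5 = 0.026016
The M+4 peak is largest (0.322911); scaling to 100 gives 11.55 : 53.73 : 100.00 : 93.05 : 43.29 : 8.06.

11.55 : 53.73 : 100.00 : 93.05 : 43.29 : 8.06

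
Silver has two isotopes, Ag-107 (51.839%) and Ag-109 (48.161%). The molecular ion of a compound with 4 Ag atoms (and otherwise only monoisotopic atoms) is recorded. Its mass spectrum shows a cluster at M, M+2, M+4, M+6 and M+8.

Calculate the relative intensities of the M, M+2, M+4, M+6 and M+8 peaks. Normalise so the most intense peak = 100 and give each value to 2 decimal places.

Expanding (0.51839 + 0.48161)^4:
P(M) = 0.51839^4 = 0.072215
P(M+2) = 4 × 0.51839^3 × 0.48161^1 = 0.268365
P(M+4) = 6 × 0.51839^2 × 0.48161^2 = 0.373986
P(M+6) = 4 × 0.51839^1 × 0.48161^3 = 0.231634
P(M+8) = 0.48161^4 = 0.053800
The M+4 peak is largest (0.373986); scaling to 100 gives 19.31 : 71.76 : 100.00 : 61.94 : 14.39.

19.31 : 71.76 : 100.00 : 61.94 : 14.39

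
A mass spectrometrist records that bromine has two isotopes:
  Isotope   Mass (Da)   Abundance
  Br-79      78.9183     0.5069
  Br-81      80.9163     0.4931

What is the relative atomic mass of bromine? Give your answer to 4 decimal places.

Weight each isotope mass by its fractional abundance: 0.5069 × 78.9183 + 0.4931 × 80.9163
= 40.00369 + 39.89983 = 79.90352 Da

79.9035 Da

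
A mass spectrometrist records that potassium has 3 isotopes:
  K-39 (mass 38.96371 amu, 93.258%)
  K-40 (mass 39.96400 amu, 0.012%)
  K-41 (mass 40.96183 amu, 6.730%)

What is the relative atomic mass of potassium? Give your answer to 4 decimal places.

39.0983 amu

Weight each isotope mass by its fractional abundance: 0.93258 × 38.96371 + 0.00012 × 39.96400 + 0.06730 × 40.96183
= 36.336777 + 0.004796 + 2.756731 = 39.098304 amu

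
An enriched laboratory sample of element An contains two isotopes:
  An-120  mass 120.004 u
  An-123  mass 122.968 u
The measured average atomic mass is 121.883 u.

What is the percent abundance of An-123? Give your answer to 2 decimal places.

With x = fraction of An-120 (so An-123 is 1 − x):
120.004·x + 122.968·(1 − x) = 121.883
(120.004 − 122.968)·x = 121.883 − 122.968
x = -1.085 / -2.964 = 0.36606 → 36.61% An-120, 63.39% An-123.

63.39%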